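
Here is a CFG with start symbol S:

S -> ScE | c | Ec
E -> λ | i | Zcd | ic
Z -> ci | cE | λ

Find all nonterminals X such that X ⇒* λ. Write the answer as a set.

Directly nullable (have an ε-rule): {E, Z}.
Not nullable: S — each has a terminal in every rule's right-hand side or depends on a non-nullable symbol.

{E, Z}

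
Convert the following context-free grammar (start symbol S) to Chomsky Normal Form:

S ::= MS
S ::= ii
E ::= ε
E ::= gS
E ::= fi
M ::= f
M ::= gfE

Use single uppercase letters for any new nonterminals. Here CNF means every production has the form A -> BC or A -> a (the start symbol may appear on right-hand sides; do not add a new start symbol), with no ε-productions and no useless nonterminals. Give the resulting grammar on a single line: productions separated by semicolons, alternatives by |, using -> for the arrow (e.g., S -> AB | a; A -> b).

S -> BB | MS; A -> f; B -> i; C -> g; D -> AE; E -> AB | CS; M -> f | CA | CD

Nullable: {E}; after ε-elimination: S -> MS | ii; E -> fi | gS; M -> f | gf | gfE.
No unit productions to eliminate.
TERM: introduce A -> f, C -> g, B -> i and substitute in every rule of length ≥2.
BIN: M -> CAE becomes M -> CD, D -> AE.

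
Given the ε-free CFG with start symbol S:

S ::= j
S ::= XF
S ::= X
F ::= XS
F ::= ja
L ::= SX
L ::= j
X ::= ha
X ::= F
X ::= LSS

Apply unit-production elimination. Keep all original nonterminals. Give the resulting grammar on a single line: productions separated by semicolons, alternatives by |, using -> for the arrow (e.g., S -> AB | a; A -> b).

Unit productions: S->X, X->F.
Unit pairs (A ⇒* B via units): (S,F), (S,X), (X,F).
S: inherits non-unit rules of {F, S, X} → LSS | XF | XS | ha | j | ja.
F: inherits non-unit rules of {F} → XS | ja.
L: inherits non-unit rules of {L} → SX | j.
X: inherits non-unit rules of {F, X} → LSS | XS | ha | ja.

S -> j | XF | XS | ha | ja | LSS; F -> XS | ja; L -> j | SX; X -> XS | ha | ja | LSS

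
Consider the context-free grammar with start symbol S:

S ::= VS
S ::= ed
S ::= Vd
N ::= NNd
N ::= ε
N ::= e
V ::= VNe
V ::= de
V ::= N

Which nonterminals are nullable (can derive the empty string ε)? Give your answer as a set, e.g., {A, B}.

{N, V}

Directly nullable (have an ε-rule): {N}.
V is nullable via V -> N (every symbol on the right is already known nullable).
Not nullable: S — each has a terminal in every rule's right-hand side or depends on a non-nullable symbol.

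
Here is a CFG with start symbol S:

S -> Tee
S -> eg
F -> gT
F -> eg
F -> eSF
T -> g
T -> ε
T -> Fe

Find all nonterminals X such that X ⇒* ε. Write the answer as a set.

{T}

Directly nullable (have an ε-rule): {T}.
Not nullable: F, S — each has a terminal in every rule's right-hand side or depends on a non-nullable symbol.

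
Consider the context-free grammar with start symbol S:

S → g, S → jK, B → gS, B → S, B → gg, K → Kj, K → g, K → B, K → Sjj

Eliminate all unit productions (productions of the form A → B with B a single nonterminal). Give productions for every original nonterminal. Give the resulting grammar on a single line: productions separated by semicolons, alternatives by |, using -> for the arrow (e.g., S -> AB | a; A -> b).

Unit productions: B->S, K->B.
Unit pairs (A ⇒* B via units): (B,S), (K,B), (K,S).
S: inherits non-unit rules of {S} → g | jK.
B: inherits non-unit rules of {B, S} → g | gS | gg | jK.
K: inherits non-unit rules of {B, K, S} → Kj | Sjj | g | gS | gg | jK.

S -> g | jK; B -> g | gS | gg | jK; K -> g | Kj | gS | gg | jK | Sjj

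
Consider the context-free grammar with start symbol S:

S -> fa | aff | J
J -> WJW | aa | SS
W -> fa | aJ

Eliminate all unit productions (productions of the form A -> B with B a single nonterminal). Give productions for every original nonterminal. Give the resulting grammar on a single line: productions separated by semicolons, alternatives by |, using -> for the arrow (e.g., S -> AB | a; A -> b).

Unit productions: S->J.
Unit pairs (A ⇒* B via units): (S,J).
S: inherits non-unit rules of {J, S} → SS | WJW | aa | aff | fa.
J: inherits non-unit rules of {J} → SS | WJW | aa.
W: inherits non-unit rules of {W} → aJ | fa.

S -> SS | aa | fa | WJW | aff; J -> SS | aa | WJW; W -> aJ | fa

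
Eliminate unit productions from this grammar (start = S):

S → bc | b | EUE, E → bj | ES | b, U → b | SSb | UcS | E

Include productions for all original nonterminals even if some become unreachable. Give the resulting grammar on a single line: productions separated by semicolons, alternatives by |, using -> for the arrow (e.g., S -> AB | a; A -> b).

S -> b | bc | EUE; E -> b | ES | bj; U -> b | ES | bj | SSb | UcS

Unit productions: U->E.
Unit pairs (A ⇒* B via units): (U,E).
S: inherits non-unit rules of {S} → EUE | b | bc.
E: inherits non-unit rules of {E} → ES | b | bj.
U: inherits non-unit rules of {E, U} → ES | SSb | UcS | b | bj.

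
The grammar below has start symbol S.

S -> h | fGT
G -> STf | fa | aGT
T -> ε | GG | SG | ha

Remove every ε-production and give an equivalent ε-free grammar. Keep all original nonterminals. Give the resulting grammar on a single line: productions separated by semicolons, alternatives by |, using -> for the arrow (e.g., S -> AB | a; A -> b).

S -> h | fG | fGT; G -> Sf | aG | fa | STf | aGT; T -> GG | SG | ha

Nullable set: {T}.
S -> fGT: T nullable, giving fG | fGT.
G -> STf: T nullable, giving STf | Sf.
G -> aGT: T nullable, giving aG | aGT.
Drop T -> ε.
Unchanged (no nullable symbols): S -> h; G -> fa; T -> GG; T -> SG; T -> ha.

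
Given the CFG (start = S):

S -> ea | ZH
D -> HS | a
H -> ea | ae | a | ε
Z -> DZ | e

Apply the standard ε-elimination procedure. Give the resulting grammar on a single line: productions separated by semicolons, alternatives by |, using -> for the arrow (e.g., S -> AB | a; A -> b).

Nullable set: {H}.
S -> ZH: H nullable, giving Z | ZH.
D -> HS: H nullable, giving HS | S.
Drop H -> ε.
Unchanged (no nullable symbols): S -> ea; D -> a; H -> a; H -> ae; H -> ea; Z -> DZ; Z -> e.

S -> Z | ZH | ea; D -> S | a | HS; H -> a | ae | ea; Z -> e | DZ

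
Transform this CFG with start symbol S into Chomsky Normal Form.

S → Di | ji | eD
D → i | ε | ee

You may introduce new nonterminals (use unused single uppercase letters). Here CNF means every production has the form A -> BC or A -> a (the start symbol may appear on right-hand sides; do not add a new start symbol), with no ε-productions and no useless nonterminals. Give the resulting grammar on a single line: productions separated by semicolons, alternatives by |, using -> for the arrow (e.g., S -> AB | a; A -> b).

S -> e | i | AD | CB | DB; A -> e; B -> i; C -> j; D -> i | AA

Nullable: {D}; after ε-elimination: S -> e | i | Di | eD | ji; D -> i | ee.
No unit productions to eliminate.
TERM: introduce A -> e, B -> i, C -> j and substitute in every rule of length ≥2.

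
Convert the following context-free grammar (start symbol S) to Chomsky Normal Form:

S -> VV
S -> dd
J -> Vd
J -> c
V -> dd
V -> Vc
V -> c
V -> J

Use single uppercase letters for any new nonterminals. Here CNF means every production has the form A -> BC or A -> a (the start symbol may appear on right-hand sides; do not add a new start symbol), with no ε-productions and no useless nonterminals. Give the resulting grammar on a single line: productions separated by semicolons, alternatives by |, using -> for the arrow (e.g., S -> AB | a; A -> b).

S -> AA | VV; A -> d; B -> c; V -> c | AA | VA | VB

No ε-productions.
After unit-elimination: S -> VV | dd; J -> c | Vd; V -> c | Vc | Vd | dd.
TERM: introduce B -> c, A -> d and substitute in every rule of length ≥2.
Drop unreachable/unproductive: J.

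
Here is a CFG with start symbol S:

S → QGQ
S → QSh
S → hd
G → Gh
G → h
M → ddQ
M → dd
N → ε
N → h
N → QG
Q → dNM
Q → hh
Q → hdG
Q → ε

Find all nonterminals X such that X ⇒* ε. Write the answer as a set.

{N, Q}

Directly nullable (have an ε-rule): {N, Q}.
Not nullable: G, M, S — each has a terminal in every rule's right-hand side or depends on a non-nullable symbol.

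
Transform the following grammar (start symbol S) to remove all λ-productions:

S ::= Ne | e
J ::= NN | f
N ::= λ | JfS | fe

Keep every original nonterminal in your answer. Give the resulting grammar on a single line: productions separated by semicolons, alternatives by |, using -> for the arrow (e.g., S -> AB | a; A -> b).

S -> e | Ne; J -> N | f | NN; N -> fS | fe | JfS

Nullable set: {J, N}.
S -> Ne: N nullable, giving Ne | e.
J -> NN: N, N nullable, giving N | NN.
Drop N -> λ.
N -> JfS: J nullable, giving JfS | fS.
Unchanged (no nullable symbols): S -> e; J -> f; N -> fe.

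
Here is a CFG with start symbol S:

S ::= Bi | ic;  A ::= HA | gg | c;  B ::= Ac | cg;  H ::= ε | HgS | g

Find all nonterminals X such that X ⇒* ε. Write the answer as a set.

{H}

Directly nullable (have an ε-rule): {H}.
Not nullable: A, B, S — each has a terminal in every rule's right-hand side or depends on a non-nullable symbol.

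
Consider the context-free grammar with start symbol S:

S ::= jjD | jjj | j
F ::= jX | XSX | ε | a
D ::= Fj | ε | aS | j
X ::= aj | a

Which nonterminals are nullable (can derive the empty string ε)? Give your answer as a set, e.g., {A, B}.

Directly nullable (have an ε-rule): {D, F}.
Not nullable: S, X — each has a terminal in every rule's right-hand side or depends on a non-nullable symbol.

{D, F}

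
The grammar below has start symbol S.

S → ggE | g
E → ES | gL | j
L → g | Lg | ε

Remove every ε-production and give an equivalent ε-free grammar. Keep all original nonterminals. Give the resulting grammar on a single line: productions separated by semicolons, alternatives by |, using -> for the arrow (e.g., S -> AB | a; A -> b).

S -> g | ggE; E -> g | j | ES | gL; L -> g | Lg

Nullable set: {L}.
E -> gL: L nullable, giving g | gL.
Drop L -> ε.
L -> Lg: L nullable, giving Lg | g.
Unchanged (no nullable symbols): S -> g; S -> ggE; E -> ES; E -> j; L -> g.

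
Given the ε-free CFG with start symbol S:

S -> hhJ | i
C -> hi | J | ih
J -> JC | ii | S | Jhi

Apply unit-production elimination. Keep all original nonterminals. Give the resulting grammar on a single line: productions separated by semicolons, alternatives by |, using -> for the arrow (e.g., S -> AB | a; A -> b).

Unit productions: C->J, J->S.
Unit pairs (A ⇒* B via units): (C,J), (C,S), (J,S).
S: inherits non-unit rules of {S} → hhJ | i.
C: inherits non-unit rules of {C, J, S} → JC | Jhi | hhJ | hi | i | ih | ii.
J: inherits non-unit rules of {J, S} → JC | Jhi | hhJ | i | ii.

S -> i | hhJ; C -> i | JC | hi | ih | ii | Jhi | hhJ; J -> i | JC | ii | Jhi | hhJ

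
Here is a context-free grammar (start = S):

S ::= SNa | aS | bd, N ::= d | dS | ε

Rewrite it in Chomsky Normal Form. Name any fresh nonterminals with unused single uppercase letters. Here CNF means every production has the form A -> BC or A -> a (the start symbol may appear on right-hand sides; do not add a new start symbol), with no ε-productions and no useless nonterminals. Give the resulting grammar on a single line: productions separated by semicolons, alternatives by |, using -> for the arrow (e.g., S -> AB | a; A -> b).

S -> BS | CA | SB | SD; A -> d; B -> a; C -> b; D -> NB; N -> d | AS

Nullable: {N}; after ε-elimination: S -> Sa | aS | bd | SNa; N -> d | dS.
No unit productions to eliminate.
TERM: introduce B -> a, C -> b, A -> d and substitute in every rule of length ≥2.
BIN: S -> SNB becomes S -> SD, D -> NB.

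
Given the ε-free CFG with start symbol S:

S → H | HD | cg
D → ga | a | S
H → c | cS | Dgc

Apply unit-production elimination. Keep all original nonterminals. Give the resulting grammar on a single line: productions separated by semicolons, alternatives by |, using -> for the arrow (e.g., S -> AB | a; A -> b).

Unit productions: D->S, S->H.
Unit pairs (A ⇒* B via units): (D,H), (D,S), (S,H).
S: inherits non-unit rules of {H, S} → Dgc | HD | c | cS | cg.
D: inherits non-unit rules of {D, H, S} → Dgc | HD | a | c | cS | cg | ga.
H: inherits non-unit rules of {H} → Dgc | c | cS.

S -> c | HD | cS | cg | Dgc; D -> a | c | HD | cS | cg | ga | Dgc; H -> c | cS | Dgc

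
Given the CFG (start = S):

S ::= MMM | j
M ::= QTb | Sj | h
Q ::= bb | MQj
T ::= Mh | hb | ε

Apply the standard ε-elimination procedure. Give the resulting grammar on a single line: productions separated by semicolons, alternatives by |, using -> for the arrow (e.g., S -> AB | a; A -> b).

S -> j | MMM; M -> h | Qb | Sj | QTb; Q -> bb | MQj; T -> Mh | hb

Nullable set: {T}.
M -> QTb: T nullable, giving QTb | Qb.
Drop T -> ε.
Unchanged (no nullable symbols): S -> MMM; S -> j; M -> Sj; M -> h; Q -> MQj; Q -> bb; T -> Mh; T -> hb.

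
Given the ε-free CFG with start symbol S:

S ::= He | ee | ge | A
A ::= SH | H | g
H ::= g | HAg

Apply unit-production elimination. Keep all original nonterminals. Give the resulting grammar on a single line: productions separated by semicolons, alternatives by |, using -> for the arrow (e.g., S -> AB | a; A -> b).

S -> g | He | SH | ee | ge | HAg; A -> g | SH | HAg; H -> g | HAg

Unit productions: A->H, S->A.
Unit pairs (A ⇒* B via units): (A,H), (S,A), (S,H).
S: inherits non-unit rules of {A, H, S} → HAg | He | SH | ee | g | ge.
A: inherits non-unit rules of {A, H} → HAg | SH | g.
H: inherits non-unit rules of {H} → HAg | g.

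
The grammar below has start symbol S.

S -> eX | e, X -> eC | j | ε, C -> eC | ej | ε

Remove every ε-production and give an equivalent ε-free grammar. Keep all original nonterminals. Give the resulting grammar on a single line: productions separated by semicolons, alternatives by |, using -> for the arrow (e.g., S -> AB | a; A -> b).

S -> e | eX; C -> e | eC | ej; X -> e | j | eC

Nullable set: {C, X}.
S -> eX: X nullable, giving e | eX.
Drop C -> ε.
C -> eC: C nullable, giving e | eC.
Drop X -> ε.
X -> eC: C nullable, giving e | eC.
Unchanged (no nullable symbols): S -> e; C -> ej; X -> j.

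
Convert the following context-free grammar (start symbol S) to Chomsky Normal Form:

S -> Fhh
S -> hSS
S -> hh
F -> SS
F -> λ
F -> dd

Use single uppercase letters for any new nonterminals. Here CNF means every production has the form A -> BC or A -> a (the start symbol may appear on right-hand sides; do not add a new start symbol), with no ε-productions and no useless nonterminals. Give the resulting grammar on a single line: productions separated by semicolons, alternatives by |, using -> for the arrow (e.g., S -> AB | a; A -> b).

S -> BB | BC | FD; A -> d; B -> h; C -> SS; D -> BB; F -> AA | SS

Nullable: {F}; after ε-elimination: S -> hh | Fhh | hSS; F -> SS | dd.
No unit productions to eliminate.
TERM: introduce A -> d, B -> h and substitute in every rule of length ≥2.
BIN: S -> BSS becomes S -> BC, C -> SS; S -> FBB becomes S -> FD, D -> BB.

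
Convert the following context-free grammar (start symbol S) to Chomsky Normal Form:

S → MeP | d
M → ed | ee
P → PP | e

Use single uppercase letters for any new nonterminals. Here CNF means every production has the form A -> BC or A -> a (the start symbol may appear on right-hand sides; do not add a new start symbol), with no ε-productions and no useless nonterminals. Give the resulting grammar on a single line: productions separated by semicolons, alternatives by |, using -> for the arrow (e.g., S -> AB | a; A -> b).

S -> d | MC; A -> e; B -> d; C -> AP; M -> AA | AB; P -> e | PP

No ε-productions.
No unit productions to eliminate.
TERM: introduce B -> d, A -> e and substitute in every rule of length ≥2.
BIN: S -> MAP becomes S -> MC, C -> AP.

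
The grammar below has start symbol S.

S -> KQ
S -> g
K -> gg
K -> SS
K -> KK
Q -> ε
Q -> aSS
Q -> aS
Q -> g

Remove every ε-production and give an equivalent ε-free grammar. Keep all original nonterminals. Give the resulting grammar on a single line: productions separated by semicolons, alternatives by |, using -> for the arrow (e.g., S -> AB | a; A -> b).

Nullable set: {Q}.
S -> KQ: Q nullable, giving K | KQ.
Drop Q -> ε.
Unchanged (no nullable symbols): S -> g; K -> KK; K -> SS; K -> gg; Q -> aS; Q -> aSS; Q -> g.

S -> K | g | KQ; K -> KK | SS | gg; Q -> g | aS | aSS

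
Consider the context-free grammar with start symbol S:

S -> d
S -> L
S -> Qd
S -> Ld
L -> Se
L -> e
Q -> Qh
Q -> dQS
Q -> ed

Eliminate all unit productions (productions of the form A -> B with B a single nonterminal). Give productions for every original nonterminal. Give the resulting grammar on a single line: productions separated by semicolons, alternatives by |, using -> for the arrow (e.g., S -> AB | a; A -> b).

S -> d | e | Ld | Qd | Se; L -> e | Se; Q -> Qh | ed | dQS

Unit productions: S->L.
Unit pairs (A ⇒* B via units): (S,L).
S: inherits non-unit rules of {L, S} → Ld | Qd | Se | d | e.
L: inherits non-unit rules of {L} → Se | e.
Q: inherits non-unit rules of {Q} → Qh | dQS | ed.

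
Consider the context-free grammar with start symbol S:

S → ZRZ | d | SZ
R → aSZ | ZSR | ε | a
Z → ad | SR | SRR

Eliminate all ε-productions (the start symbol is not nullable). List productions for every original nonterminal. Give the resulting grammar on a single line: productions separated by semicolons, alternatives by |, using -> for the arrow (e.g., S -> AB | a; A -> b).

S -> d | SZ | ZZ | ZRZ; R -> a | ZS | ZSR | aSZ; Z -> S | SR | ad | SRR

Nullable set: {R}.
S -> ZRZ: R nullable, giving ZRZ | ZZ.
Drop R -> ε.
R -> ZSR: R nullable, giving ZS | ZSR.
Z -> SR: R nullable, giving S | SR.
Z -> SRR: R, R nullable, giving S | SR | SRR.
Unchanged (no nullable symbols): S -> SZ; S -> d; R -> a; R -> aSZ; Z -> ad.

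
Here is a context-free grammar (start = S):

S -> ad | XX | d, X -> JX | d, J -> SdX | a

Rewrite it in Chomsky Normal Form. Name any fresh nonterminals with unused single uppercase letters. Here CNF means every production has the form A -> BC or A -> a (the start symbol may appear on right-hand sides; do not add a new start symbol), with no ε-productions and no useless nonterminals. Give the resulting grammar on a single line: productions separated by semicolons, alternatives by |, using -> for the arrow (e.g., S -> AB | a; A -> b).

S -> d | BA | XX; A -> d; B -> a; C -> AX; J -> a | SC; X -> d | JX

No ε-productions.
No unit productions to eliminate.
TERM: introduce B -> a, A -> d and substitute in every rule of length ≥2.
BIN: J -> SAX becomes J -> SC, C -> AX.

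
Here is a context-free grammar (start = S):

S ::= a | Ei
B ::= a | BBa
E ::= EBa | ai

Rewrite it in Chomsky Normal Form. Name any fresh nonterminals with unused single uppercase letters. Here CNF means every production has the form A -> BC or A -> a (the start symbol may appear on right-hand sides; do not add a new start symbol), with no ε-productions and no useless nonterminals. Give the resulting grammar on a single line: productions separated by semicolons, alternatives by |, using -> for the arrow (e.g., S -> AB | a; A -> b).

S -> a | EC; A -> a; B -> a | BD; C -> i; D -> BA; E -> AC | EF; F -> BA

No ε-productions.
No unit productions to eliminate.
TERM: introduce A -> a, C -> i and substitute in every rule of length ≥2.
BIN: B -> BBA becomes B -> BD, D -> BA; E -> EBA becomes E -> EF, F -> BA.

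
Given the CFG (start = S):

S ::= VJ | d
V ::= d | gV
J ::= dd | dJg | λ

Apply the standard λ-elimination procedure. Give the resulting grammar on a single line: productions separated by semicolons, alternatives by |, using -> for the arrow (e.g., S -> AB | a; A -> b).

S -> V | d | VJ; J -> dd | dg | dJg; V -> d | gV

Nullable set: {J}.
S -> VJ: J nullable, giving V | VJ.
Drop J -> λ.
J -> dJg: J nullable, giving dJg | dg.
Unchanged (no nullable symbols): S -> d; J -> dd; V -> d; V -> gV.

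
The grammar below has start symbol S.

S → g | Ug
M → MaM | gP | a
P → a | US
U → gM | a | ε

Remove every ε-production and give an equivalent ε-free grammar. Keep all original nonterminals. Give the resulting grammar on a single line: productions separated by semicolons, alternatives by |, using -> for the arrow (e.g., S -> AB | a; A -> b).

S -> g | Ug; M -> a | gP | MaM; P -> S | a | US; U -> a | gM

Nullable set: {U}.
S -> Ug: U nullable, giving Ug | g.
P -> US: U nullable, giving S | US.
Drop U -> ε.
Unchanged (no nullable symbols): S -> g; M -> MaM; M -> a; M -> gP; P -> a; U -> a; U -> gM.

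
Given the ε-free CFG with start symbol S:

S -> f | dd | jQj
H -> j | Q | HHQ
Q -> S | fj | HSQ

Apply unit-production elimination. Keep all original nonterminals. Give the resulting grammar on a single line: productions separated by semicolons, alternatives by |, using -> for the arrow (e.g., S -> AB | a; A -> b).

S -> f | dd | jQj; H -> f | j | dd | fj | HHQ | HSQ | jQj; Q -> f | dd | fj | HSQ | jQj

Unit productions: H->Q, Q->S.
Unit pairs (A ⇒* B via units): (H,Q), (H,S), (Q,S).
S: inherits non-unit rules of {S} → dd | f | jQj.
H: inherits non-unit rules of {H, Q, S} → HHQ | HSQ | dd | f | fj | j | jQj.
Q: inherits non-unit rules of {Q, S} → HSQ | dd | f | fj | jQj.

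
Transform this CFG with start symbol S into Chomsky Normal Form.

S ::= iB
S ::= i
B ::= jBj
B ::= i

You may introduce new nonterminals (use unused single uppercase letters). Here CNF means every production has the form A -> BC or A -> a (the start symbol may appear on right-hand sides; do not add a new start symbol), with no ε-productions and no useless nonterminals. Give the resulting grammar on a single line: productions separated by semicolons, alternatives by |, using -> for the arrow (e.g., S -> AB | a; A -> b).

No ε-productions.
No unit productions to eliminate.
TERM: introduce C -> i, A -> j and substitute in every rule of length ≥2.
BIN: B -> ABA becomes B -> AD, D -> BA.

S -> i | CB; A -> j; B -> i | AD; C -> i; D -> BA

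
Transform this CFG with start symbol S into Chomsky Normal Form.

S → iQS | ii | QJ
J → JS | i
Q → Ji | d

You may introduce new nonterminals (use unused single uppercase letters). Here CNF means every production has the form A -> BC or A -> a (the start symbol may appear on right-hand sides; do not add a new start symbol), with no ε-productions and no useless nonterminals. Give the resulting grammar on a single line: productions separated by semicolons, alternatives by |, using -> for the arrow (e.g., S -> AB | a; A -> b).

No ε-productions.
No unit productions to eliminate.
TERM: introduce A -> i and substitute in every rule of length ≥2.
BIN: S -> AQS becomes S -> AB, B -> QS.

S -> AA | AB | QJ; A -> i; B -> QS; J -> i | JS; Q -> d | JA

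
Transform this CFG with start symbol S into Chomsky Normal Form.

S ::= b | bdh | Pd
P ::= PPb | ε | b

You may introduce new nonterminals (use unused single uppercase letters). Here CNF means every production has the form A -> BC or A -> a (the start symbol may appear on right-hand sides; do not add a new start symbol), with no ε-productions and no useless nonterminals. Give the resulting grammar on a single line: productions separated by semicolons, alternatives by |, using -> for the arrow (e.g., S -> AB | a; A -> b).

S -> b | d | AE | PB; A -> b; B -> d; C -> h; D -> PA; E -> BC; P -> b | PA | PD

Nullable: {P}; after ε-elimination: S -> b | d | Pd | bdh; P -> b | Pb | PPb.
No unit productions to eliminate.
TERM: introduce A -> b, B -> d, C -> h and substitute in every rule of length ≥2.
BIN: P -> PPA becomes P -> PD, D -> PA; S -> ABC becomes S -> AE, E -> BC.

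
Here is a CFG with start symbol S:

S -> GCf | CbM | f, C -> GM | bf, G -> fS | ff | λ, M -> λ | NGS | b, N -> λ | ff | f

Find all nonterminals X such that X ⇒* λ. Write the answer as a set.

{C, G, M, N}

Directly nullable (have an ε-rule): {G, M, N}.
C is nullable via C -> GM (every symbol on the right is already known nullable).
Not nullable: S — each has a terminal in every rule's right-hand side or depends on a non-nullable symbol.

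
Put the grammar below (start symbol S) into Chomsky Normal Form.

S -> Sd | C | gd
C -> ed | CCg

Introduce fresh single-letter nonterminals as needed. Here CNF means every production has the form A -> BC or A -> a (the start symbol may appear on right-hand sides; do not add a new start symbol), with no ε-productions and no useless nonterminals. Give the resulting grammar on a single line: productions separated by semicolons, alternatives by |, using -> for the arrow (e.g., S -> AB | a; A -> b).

No ε-productions.
After unit-elimination: S -> Sd | ed | gd | CCg; C -> ed | CCg.
TERM: introduce D -> d, B -> e, A -> g and substitute in every rule of length ≥2.
BIN: C -> CCA becomes C -> CE, E -> CA; S -> CCA becomes S -> CF, F -> CA.

S -> AD | BD | CF | SD; A -> g; B -> e; C -> BD | CE; D -> d; E -> CA; F -> CA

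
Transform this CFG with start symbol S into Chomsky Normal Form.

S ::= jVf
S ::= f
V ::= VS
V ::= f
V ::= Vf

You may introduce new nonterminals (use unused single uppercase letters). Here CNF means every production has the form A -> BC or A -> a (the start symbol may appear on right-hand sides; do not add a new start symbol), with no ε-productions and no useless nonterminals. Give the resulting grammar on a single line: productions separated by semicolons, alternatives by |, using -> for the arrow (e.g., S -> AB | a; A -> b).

S -> f | AC; A -> j; B -> f; C -> VB; V -> f | VB | VS

No ε-productions.
No unit productions to eliminate.
TERM: introduce B -> f, A -> j and substitute in every rule of length ≥2.
BIN: S -> AVB becomes S -> AC, C -> VB.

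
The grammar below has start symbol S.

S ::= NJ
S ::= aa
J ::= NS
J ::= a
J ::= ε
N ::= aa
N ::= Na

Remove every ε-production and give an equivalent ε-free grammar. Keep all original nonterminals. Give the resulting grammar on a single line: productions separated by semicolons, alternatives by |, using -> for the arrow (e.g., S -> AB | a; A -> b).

S -> N | NJ | aa; J -> a | NS; N -> Na | aa

Nullable set: {J}.
S -> NJ: J nullable, giving N | NJ.
Drop J -> ε.
Unchanged (no nullable symbols): S -> aa; J -> NS; J -> a; N -> Na; N -> aa.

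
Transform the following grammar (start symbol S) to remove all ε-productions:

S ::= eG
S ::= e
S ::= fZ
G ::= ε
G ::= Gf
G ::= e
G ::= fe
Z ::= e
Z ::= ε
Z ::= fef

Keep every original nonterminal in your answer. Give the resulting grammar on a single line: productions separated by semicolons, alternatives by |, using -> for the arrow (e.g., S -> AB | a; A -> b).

S -> e | f | eG | fZ; G -> e | f | Gf | fe; Z -> e | fef

Nullable set: {G, Z}.
S -> eG: G nullable, giving e | eG.
S -> fZ: Z nullable, giving f | fZ.
Drop G -> ε.
G -> Gf: G nullable, giving Gf | f.
Drop Z -> ε.
Unchanged (no nullable symbols): S -> e; G -> e; G -> fe; Z -> e; Z -> fef.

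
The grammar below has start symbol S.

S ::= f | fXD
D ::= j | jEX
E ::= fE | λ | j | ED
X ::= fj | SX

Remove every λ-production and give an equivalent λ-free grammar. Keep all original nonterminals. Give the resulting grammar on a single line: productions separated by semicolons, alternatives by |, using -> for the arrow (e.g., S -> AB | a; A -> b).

Nullable set: {E}.
D -> jEX: E nullable, giving jEX | jX.
Drop E -> λ.
E -> ED: E nullable, giving D | ED.
E -> fE: E nullable, giving f | fE.
Unchanged (no nullable symbols): S -> f; S -> fXD; D -> j; E -> j; X -> SX; X -> fj.

S -> f | fXD; D -> j | jX | jEX; E -> D | f | j | ED | fE; X -> SX | fj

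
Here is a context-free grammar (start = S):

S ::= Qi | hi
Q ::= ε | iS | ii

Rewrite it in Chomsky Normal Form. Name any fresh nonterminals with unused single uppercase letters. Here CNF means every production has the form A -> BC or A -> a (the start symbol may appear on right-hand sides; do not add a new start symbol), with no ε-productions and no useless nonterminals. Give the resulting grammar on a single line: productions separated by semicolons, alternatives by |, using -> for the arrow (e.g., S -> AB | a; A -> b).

Nullable: {Q}; after ε-elimination: S -> i | Qi | hi; Q -> iS | ii.
No unit productions to eliminate.
TERM: introduce B -> h, A -> i and substitute in every rule of length ≥2.

S -> i | BA | QA; A -> i; B -> h; Q -> AA | AS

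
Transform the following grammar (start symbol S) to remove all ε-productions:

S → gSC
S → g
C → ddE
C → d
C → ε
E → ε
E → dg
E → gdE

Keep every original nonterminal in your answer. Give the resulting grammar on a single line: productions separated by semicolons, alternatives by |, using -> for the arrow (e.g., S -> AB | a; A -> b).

S -> g | gS | gSC; C -> d | dd | ddE; E -> dg | gd | gdE

Nullable set: {C, E}.
S -> gSC: C nullable, giving gS | gSC.
Drop C -> ε.
C -> ddE: E nullable, giving dd | ddE.
Drop E -> ε.
E -> gdE: E nullable, giving gd | gdE.
Unchanged (no nullable symbols): S -> g; C -> d; E -> dg.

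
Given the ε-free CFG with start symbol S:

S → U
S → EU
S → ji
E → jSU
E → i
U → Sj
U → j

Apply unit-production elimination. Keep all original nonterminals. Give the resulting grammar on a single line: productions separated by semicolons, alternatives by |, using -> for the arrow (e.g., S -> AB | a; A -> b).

Unit productions: S->U.
Unit pairs (A ⇒* B via units): (S,U).
S: inherits non-unit rules of {S, U} → EU | Sj | j | ji.
E: inherits non-unit rules of {E} → i | jSU.
U: inherits non-unit rules of {U} → Sj | j.

S -> j | EU | Sj | ji; E -> i | jSU; U -> j | Sj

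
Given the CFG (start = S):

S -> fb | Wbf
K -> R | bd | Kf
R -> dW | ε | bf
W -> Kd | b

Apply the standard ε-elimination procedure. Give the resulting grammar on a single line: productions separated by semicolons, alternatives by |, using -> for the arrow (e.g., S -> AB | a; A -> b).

S -> fb | Wbf; K -> R | f | Kf | bd; R -> bf | dW; W -> b | d | Kd

Nullable set: {K, R}.
K -> Kf: K nullable, giving Kf | f.
K -> R: R nullable, giving R.
Drop R -> ε.
W -> Kd: K nullable, giving Kd | d.
Unchanged (no nullable symbols): S -> Wbf; S -> fb; K -> bd; R -> bf; R -> dW; W -> b.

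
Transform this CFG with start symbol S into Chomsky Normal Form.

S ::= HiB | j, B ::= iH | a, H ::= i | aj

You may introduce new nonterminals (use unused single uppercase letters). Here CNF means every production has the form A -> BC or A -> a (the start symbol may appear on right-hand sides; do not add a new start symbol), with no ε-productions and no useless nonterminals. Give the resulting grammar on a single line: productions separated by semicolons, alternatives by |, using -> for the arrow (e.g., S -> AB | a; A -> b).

No ε-productions.
No unit productions to eliminate.
TERM: introduce C -> a, A -> i, D -> j and substitute in every rule of length ≥2.
BIN: S -> HAB becomes S -> HE, E -> AB.

S -> j | HE; A -> i; B -> a | AH; C -> a; D -> j; E -> AB; H -> i | CD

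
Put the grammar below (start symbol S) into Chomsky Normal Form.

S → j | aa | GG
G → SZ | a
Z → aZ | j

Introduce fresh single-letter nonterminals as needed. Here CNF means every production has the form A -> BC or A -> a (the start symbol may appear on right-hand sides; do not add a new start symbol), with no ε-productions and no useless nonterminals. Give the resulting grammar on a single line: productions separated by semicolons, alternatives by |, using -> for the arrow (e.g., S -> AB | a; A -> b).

S -> j | AA | GG; A -> a; G -> a | SZ; Z -> j | AZ

No ε-productions.
No unit productions to eliminate.
TERM: introduce A -> a and substitute in every rule of length ≥2.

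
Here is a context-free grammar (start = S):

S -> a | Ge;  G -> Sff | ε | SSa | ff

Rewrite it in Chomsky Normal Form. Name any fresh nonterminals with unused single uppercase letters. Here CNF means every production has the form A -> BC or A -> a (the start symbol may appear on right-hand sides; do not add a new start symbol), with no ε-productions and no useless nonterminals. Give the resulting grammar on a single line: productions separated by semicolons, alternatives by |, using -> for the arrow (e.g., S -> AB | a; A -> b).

S -> a | e | GC; A -> a; B -> f; C -> e; D -> BB; E -> SA; G -> BB | SD | SE

Nullable: {G}; after ε-elimination: S -> a | e | Ge; G -> ff | SSa | Sff.
No unit productions to eliminate.
TERM: introduce A -> a, C -> e, B -> f and substitute in every rule of length ≥2.
BIN: G -> SBB becomes G -> SD, D -> BB; G -> SSA becomes G -> SE, E -> SA.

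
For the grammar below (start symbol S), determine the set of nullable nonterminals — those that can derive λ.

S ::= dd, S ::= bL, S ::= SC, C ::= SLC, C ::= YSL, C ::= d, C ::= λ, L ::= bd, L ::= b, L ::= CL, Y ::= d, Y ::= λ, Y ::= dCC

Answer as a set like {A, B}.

Directly nullable (have an ε-rule): {C, Y}.
Not nullable: L, S — each has a terminal in every rule's right-hand side or depends on a non-nullable symbol.

{C, Y}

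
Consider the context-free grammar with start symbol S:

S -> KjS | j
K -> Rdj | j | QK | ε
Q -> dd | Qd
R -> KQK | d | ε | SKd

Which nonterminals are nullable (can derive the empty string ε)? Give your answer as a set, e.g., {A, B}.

{K, R}

Directly nullable (have an ε-rule): {K, R}.
Not nullable: Q, S — each has a terminal in every rule's right-hand side or depends on a non-nullable symbol.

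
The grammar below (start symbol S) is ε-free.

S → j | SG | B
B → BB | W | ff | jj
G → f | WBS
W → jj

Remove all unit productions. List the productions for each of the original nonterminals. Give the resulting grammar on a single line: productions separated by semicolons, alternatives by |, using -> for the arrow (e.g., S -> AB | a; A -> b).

S -> j | BB | SG | ff | jj; B -> BB | ff | jj; G -> f | WBS; W -> jj

Unit productions: B->W, S->B.
Unit pairs (A ⇒* B via units): (B,W), (S,B), (S,W).
S: inherits non-unit rules of {B, S, W} → BB | SG | ff | j | jj.
B: inherits non-unit rules of {B, W} → BB | ff | jj.
G: inherits non-unit rules of {G} → WBS | f.
W: inherits non-unit rules of {W} → jj.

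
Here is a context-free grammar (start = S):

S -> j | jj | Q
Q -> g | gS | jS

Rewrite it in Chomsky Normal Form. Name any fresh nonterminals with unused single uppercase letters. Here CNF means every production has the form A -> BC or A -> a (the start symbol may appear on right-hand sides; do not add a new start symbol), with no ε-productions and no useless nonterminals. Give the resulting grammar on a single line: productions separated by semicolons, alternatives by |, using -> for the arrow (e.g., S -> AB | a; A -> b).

S -> g | j | AS | BB | BS; A -> g; B -> j

No ε-productions.
After unit-elimination: S -> g | j | gS | jS | jj; Q -> g | gS | jS.
TERM: introduce A -> g, B -> j and substitute in every rule of length ≥2.
Drop unreachable/unproductive: Q.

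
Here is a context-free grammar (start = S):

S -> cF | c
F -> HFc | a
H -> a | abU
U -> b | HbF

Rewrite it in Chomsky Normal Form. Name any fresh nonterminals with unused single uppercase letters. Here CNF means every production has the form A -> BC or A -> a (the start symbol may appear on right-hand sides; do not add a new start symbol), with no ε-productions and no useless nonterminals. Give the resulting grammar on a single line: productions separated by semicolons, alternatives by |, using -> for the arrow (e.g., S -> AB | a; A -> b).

No ε-productions.
No unit productions to eliminate.
TERM: introduce B -> a, C -> b, A -> c and substitute in every rule of length ≥2.
BIN: F -> HFA becomes F -> HD, D -> FA; H -> BCU becomes H -> BE, E -> CU; U -> HCF becomes U -> HG, G -> CF.

S -> c | AF; A -> c; B -> a; C -> b; D -> FA; E -> CU; F -> a | HD; G -> CF; H -> a | BE; U -> b | HG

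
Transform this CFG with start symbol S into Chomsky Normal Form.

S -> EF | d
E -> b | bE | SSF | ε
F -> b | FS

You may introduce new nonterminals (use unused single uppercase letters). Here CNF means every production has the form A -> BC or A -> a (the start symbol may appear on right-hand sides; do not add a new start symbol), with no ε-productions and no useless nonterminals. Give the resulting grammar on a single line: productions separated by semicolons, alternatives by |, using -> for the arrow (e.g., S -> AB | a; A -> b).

S -> b | d | EF | FS; A -> b; B -> SF; E -> b | AE | SB; F -> b | FS

Nullable: {E}; after ε-elimination: S -> F | d | EF; E -> b | bE | SSF; F -> b | FS.
After unit-elimination: S -> b | d | EF | FS; E -> b | bE | SSF; F -> b | FS.
TERM: introduce A -> b and substitute in every rule of length ≥2.
BIN: E -> SSF becomes E -> SB, B -> SF.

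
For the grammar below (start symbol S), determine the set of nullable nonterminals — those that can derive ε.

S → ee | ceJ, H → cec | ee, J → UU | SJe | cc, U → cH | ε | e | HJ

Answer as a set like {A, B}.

Directly nullable (have an ε-rule): {U}.
J is nullable via J -> UU (every symbol on the right is already known nullable).
Not nullable: H, S — each has a terminal in every rule's right-hand side or depends on a non-nullable symbol.

{J, U}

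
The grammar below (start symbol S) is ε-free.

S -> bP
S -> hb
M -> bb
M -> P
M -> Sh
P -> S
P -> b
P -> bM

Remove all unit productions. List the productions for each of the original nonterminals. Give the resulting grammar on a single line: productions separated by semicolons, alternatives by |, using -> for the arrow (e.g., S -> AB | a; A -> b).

Unit productions: M->P, P->S.
Unit pairs (A ⇒* B via units): (M,P), (M,S), (P,S).
S: inherits non-unit rules of {S} → bP | hb.
M: inherits non-unit rules of {M, P, S} → Sh | b | bM | bP | bb | hb.
P: inherits non-unit rules of {P, S} → b | bM | bP | hb.

S -> bP | hb; M -> b | Sh | bM | bP | bb | hb; P -> b | bM | bP | hb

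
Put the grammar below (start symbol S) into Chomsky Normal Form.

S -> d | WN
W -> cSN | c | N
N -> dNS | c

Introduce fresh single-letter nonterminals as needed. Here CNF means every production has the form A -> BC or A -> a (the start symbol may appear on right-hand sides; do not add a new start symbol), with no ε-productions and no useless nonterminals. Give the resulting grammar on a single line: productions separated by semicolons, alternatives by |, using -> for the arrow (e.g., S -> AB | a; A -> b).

No ε-productions.
After unit-elimination: S -> d | WN; N -> c | dNS; W -> c | cSN | dNS.
TERM: introduce B -> c, A -> d and substitute in every rule of length ≥2.
BIN: N -> ANS becomes N -> AC, C -> NS; W -> ANS becomes W -> AD, D -> NS; W -> BSN becomes W -> BE, E -> SN.

S -> d | WN; A -> d; B -> c; C -> NS; D -> NS; E -> SN; N -> c | AC; W -> c | AD | BE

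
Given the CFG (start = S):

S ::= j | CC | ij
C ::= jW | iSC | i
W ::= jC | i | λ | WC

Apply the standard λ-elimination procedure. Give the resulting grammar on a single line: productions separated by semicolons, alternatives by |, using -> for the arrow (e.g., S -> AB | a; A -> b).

Nullable set: {W}.
C -> jW: W nullable, giving j | jW.
Drop W -> λ.
W -> WC: W nullable, giving C | WC.
Unchanged (no nullable symbols): S -> CC; S -> ij; S -> j; C -> i; C -> iSC; W -> i; W -> jC.

S -> j | CC | ij; C -> i | j | jW | iSC; W -> C | i | WC | jC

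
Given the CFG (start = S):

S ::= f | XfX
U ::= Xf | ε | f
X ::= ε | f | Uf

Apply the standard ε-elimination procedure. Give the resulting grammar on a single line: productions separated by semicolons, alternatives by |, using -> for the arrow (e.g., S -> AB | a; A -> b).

Nullable set: {U, X}.
S -> XfX: X, X nullable, giving Xf | XfX | f | fX.
Drop U -> ε.
U -> Xf: X nullable, giving Xf | f.
Drop X -> ε.
X -> Uf: U nullable, giving Uf | f.
Unchanged (no nullable symbols): S -> f; U -> f; X -> f.

S -> f | Xf | fX | XfX; U -> f | Xf; X -> f | Uf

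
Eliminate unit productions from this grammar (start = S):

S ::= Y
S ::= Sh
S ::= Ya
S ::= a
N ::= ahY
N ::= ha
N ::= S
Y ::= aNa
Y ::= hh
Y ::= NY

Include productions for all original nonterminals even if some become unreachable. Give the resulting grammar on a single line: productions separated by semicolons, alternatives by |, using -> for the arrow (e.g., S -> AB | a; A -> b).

S -> a | NY | Sh | Ya | hh | aNa; N -> a | NY | Sh | Ya | ha | hh | aNa | ahY; Y -> NY | hh | aNa

Unit productions: N->S, S->Y.
Unit pairs (A ⇒* B via units): (N,S), (N,Y), (S,Y).
S: inherits non-unit rules of {S, Y} → NY | Sh | Ya | a | aNa | hh.
N: inherits non-unit rules of {N, S, Y} → NY | Sh | Ya | a | aNa | ahY | ha | hh.
Y: inherits non-unit rules of {Y} → NY | aNa | hh.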